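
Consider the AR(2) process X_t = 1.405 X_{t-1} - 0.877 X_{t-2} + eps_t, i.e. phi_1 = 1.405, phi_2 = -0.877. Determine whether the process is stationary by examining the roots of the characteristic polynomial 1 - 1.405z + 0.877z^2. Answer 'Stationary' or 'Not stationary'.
\text{Stationary}

The AR(p) characteristic polynomial is P(z) = 1 - 1.405z + 0.877z^2.
Stationarity requires all roots to lie outside the unit circle, i.e. |z| > 1 for every root.
Set 1 + (-1.405) z + (0.877) z^2 = 0, i.e. a z^2 + b z + c = 0 with a = 0.877, b = -1.405, c = 1.
Discriminant D = b^2 - 4ac = (-1.405)^2 - 4*(0.877)*1 = 1.974025 - (3.508) = -1.533975.
D < 0, so the roots are the complex-conjugate pair z = (-b +/- i sqrt(-D)) / (2a) = 0.801 +/- 0.7061i.
For a conjugate pair |z|^2 = z * conj(z) = (product of roots) = c/a = 1/(0.877) = 1.140251, so |z| = sqrt(1.140251) = 1.0678 for both roots.
Moduli of all roots: 1.0678, 1.0678.
All moduli strictly greater than 1? Yes.
Verdict: Stationary.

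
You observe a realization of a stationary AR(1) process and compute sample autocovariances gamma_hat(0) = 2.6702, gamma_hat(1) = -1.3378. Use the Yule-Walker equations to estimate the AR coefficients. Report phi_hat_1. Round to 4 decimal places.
\hat\phi_{1} = -0.5010

The Yule-Walker equations for an AR(p) process read, in matrix form,
  Gamma_p phi = r_p,   with   (Gamma_p)_{ij} = gamma(|i - j|),
                       (r_p)_i = gamma(i),   i,j = 1..p.
Substitute the sample gammas (Toeplitz matrix and right-hand side of size 1):
  Gamma_p = [[2.6702]]
  r_p     = [-1.3378]
With p = 1 this is the single equation gamma(0) phi_1 = gamma(1):
  phi_hat_1 = gamma(1) / gamma(0) = -1.3378 / 2.6702 = -0.5010.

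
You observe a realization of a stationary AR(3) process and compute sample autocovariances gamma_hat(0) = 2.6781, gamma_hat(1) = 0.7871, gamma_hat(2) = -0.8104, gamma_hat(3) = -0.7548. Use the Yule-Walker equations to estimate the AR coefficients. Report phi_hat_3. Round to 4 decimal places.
\hat\phi_{3} = -0.0400

The Yule-Walker equations for an AR(p) process read, in matrix form,
  Gamma_p phi = r_p,   with   (Gamma_p)_{ij} = gamma(|i - j|),
                       (r_p)_i = gamma(i),   i,j = 1..p.
Substitute the sample gammas (Toeplitz matrix and right-hand side of size 3):
  Gamma_p = [[2.6781, 0.7871, -0.8104], [0.7871, 2.6781, 0.7871], [-0.8104, 0.7871, 2.6781]]
  r_p     = [0.7871, -0.8104, -0.7548]
Written out (R1..R3):
  (R1) 2.6781 phi_1 + 0.7871 phi_2 - 0.8104 phi_3 = 0.7871
  (R2) 0.7871 phi_1 + 2.6781 phi_2 + 0.7871 phi_3 = -0.8104
  (R3) -0.8104 phi_1 + 0.7871 phi_2 + 2.6781 phi_3 = -0.7548
Gaussian elimination:
  R2 <- R2 - (0.7871/2.6781) R1 = R2 - (0.293902) R1:  2.446769 phi_2 + 1.025278 phi_3 = -1.041731
  R3 <- R3 - (-0.8104/2.6781) R1 = R3 - (-0.302603) R1:  1.025278 phi_2 + 2.432871 phi_3 = -0.516622
  R3 <- R3 - (1.025278/2.446769) R2 = R3 - (0.419034) R2:  2.003245 phi_3 = -0.080101
Back-substitution:
  phi_hat_3 = -0.080101 / 2.003245 = -0.039986
  phi_hat_2 = (-1.041731 - (1.025278)(-0.039986)) / 2.446769 = -0.409002
  phi_hat_1 = (0.7871 - (0.7871)(-0.409002) - (-0.8104)(-0.039986)) / 2.6781 = 0.402009
So phi_hat = [0.4020, -0.4090, -0.0400].
Therefore phi_hat_3 = -0.0400.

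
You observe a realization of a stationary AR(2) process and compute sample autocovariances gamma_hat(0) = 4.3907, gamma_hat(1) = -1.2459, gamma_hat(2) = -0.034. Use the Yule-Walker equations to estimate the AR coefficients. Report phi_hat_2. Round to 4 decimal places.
\hat\phi_{2} = -0.0960

The Yule-Walker equations for an AR(p) process read, in matrix form,
  Gamma_p phi = r_p,   with   (Gamma_p)_{ij} = gamma(|i - j|),
                       (r_p)_i = gamma(i),   i,j = 1..p.
Substitute the sample gammas (Toeplitz matrix and right-hand side of size 2):
  Gamma_p = [[4.3907, -1.2459], [-1.2459, 4.3907]]
  r_p     = [-1.2459, -0.034]
Written out:
  4.3907 phi_1 - 1.2459 phi_2 = -1.2459
  -1.2459 phi_1 + 4.3907 phi_2 = -0.034
Solve by Cramer's rule:
  det = gamma(0)^2 - gamma(1)^2 = (4.3907)^2 - (-1.2459)^2 = 19.27824649 - 1.55226681 = 17.72597968
  phi_hat_1 = [gamma(1) gamma(0) - gamma(1) gamma(2)] / det = [(-1.2459)(4.3907) - (-1.2459)(-0.034)] / 17.72597968 = -5.51273373 / 17.72597968 = -0.311
  phi_hat_2 = [gamma(0) gamma(2) - gamma(1)^2] / det = [(4.3907)(-0.034) - (-1.2459)^2] / 17.72597968 = -1.70155061 / 17.72597968 = -0.096
So phi_hat = [-0.3110, -0.0960].
Therefore phi_hat_2 = -0.0960.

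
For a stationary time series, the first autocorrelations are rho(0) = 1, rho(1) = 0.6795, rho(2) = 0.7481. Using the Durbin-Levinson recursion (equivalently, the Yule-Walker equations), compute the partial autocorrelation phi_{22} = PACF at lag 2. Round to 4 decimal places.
\phi_{22} = 0.5320

The PACF at lag k is phi_{kk}, the last component of the solution
to the Yule-Walker system G_k phi = r_k where
  (G_k)_{ij} = rho(|i - j|), (r_k)_i = rho(i), i,j = 1..k.
Equivalently, Durbin-Levinson gives phi_{kk} iteratively:
  phi_{11} = rho(1)
  phi_{kk} = [rho(k) - sum_{j=1..k-1} phi_{k-1,j} rho(k-j)]
            / [1 - sum_{j=1..k-1} phi_{k-1,j} rho(j)],
  phi_{k,j} = phi_{k-1,j} - phi_{kk} phi_{k-1,k-j},  j = 1..k-1.
Step k = 1:
  phi_11 = rho(1) = 0.6795.
Step k = 2:
  phi_22 = [rho(2) - phi_11 rho(1)] / [1 - phi_11 rho(1)] = [0.7481 - (0.6795)(0.6795)] / [1 - (0.6795)(0.6795)]
         = 0.28637975 / 0.53827975 = 0.532.
Therefore phi_{22} = 0.5320.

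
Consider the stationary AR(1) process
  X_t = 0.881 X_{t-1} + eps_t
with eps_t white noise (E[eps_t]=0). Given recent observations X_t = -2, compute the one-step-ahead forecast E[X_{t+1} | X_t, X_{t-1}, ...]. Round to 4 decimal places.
E[X_{t+1} \mid \mathcal F_t] = -1.7620

For an AR(p) model X_t = c + sum_i phi_i X_{t-i} + eps_t, the
one-step-ahead conditional mean is
  E[X_{t+1} | X_t, ...] = c + sum_i phi_i X_{t+1-i}.
Substitute known values:
  E[X_{t+1} | ...] = (0.881) * (-2)
                   = -1.7620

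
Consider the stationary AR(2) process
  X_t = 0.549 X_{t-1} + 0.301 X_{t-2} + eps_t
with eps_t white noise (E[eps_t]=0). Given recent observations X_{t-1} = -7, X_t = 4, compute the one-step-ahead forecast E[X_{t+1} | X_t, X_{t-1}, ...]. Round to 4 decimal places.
E[X_{t+1} \mid \mathcal F_t] = 0.0890

For an AR(p) model X_t = c + sum_i phi_i X_{t-i} + eps_t, the
one-step-ahead conditional mean is
  E[X_{t+1} | X_t, ...] = c + sum_i phi_i X_{t+1-i}.
Substitute known values:
  E[X_{t+1} | ...] = (0.549) * (4) + (0.301) * (-7)
                   = 0.0890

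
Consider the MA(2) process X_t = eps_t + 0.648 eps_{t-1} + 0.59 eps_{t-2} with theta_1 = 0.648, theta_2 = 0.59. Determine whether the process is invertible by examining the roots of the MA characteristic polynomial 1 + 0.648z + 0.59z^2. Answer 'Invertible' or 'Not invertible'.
\text{Invertible}

The MA(q) characteristic polynomial is P(z) = 1 + 0.648z + 0.59z^2.
Invertibility requires all roots to lie outside the unit circle, i.e. |z| > 1 for every root.
Set 1 + (0.648) z + (0.59) z^2 = 0, i.e. a z^2 + b z + c = 0 with a = 0.59, b = 0.648, c = 1.
Discriminant D = b^2 - 4ac = (0.648)^2 - 4*(0.59)*1 = 0.419904 - (2.36) = -1.940096.
D < 0, so the roots are the complex-conjugate pair z = (-b +/- i sqrt(-D)) / (2a) = -0.5492 +/- 1.1804i.
For a conjugate pair |z|^2 = z * conj(z) = (product of roots) = c/a = 1/(0.59) = 1.694915, so |z| = sqrt(1.694915) = 1.3019 for both roots.
Moduli of all roots: 1.3019, 1.3019.
All moduli strictly greater than 1? Yes.
Verdict: Invertible.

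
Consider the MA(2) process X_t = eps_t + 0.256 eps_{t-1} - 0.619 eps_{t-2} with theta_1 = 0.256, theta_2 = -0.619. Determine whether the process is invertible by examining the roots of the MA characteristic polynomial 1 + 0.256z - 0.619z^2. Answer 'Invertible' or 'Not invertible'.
\text{Invertible}

The MA(q) characteristic polynomial is P(z) = 1 + 0.256z - 0.619z^2.
Invertibility requires all roots to lie outside the unit circle, i.e. |z| > 1 for every root.
Set 1 + (0.256) z + (-0.619) z^2 = 0, i.e. a z^2 + b z + c = 0 with a = -0.619, b = 0.256, c = 1.
Discriminant D = b^2 - 4ac = (0.256)^2 - 4*(-0.619)*1 = 0.065536 - (-2.476) = 2.541536.
D >= 0, so the roots are real: z = (-b +/- sqrt(D)) / (2a) = (-0.256 +/- 1.59422) / (-1.238).
  z_1 = (-0.256 + 1.59422) / (-1.238) = -1.081,   |z_1| = 1.081.
  z_2 = (-0.256 - 1.59422) / (-1.238) = 1.4945,   |z_2| = 1.4945.
Moduli of all roots: 1.0810, 1.4945.
All moduli strictly greater than 1? Yes.
Verdict: Invertible.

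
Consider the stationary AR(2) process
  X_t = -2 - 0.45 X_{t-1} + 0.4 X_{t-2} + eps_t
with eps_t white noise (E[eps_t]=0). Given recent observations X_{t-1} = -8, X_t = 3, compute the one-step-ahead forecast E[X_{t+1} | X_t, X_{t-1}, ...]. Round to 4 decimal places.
E[X_{t+1} \mid \mathcal F_t] = -6.5500

For an AR(p) model X_t = c + sum_i phi_i X_{t-i} + eps_t, the
one-step-ahead conditional mean is
  E[X_{t+1} | X_t, ...] = c + sum_i phi_i X_{t+1-i}.
Substitute known values:
  E[X_{t+1} | ...] = -2 + (-0.45) * (3) + (0.4) * (-8)
                   = -6.5500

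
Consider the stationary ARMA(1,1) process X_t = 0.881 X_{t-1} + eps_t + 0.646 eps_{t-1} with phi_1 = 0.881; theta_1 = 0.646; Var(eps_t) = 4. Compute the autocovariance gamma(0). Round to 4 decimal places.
\gamma(0) = 45.6680

Multiply the model equation by X_{t-k} and take expectations. With theta_0 = psi_0 = 1 and psi_j the MA(infinity) weights, this gives
  gamma(k) - sum_i phi_i gamma(k-i) = c_k,
  c_k = sigma^2 * sum_{j=k..q} theta_j psi_{j-k}   (c_k = 0 for k > q),
using gamma(-m) = gamma(m).
psi-weights needed (psi_j = theta_j + sum_i phi_i psi_{j-i}):
  psi_1 = theta_1 + phi_1 = 0.646 + (0.881) = 1.527
Right-hand sides:
  c_0 = sigma^2 (1 + theta_1 psi_1) = 4 * (1 + (0.646)(1.527)) = 4 * 1.986442 = 7.945768
  c_1 = sigma^2 theta_1 = 4 * (0.646) = 2.584
  c_2 = 0
Equations for k = 0 and k = 1 (AR order 1):
  gamma(0) = phi_1 gamma(1) + c_0
  gamma(1) = phi_1 gamma(0) + c_1
Substituting the second into the first: gamma(0) (1 - phi_1^2) = c_0 + phi_1 c_1, so
  gamma(0) = (c_0 + phi_1 c_1) / (1 - phi_1^2) = (7.945768 + (0.881)(2.584)) / (1 - (0.881)^2) = 10.222272 / 0.223839 = 45.667967.
Therefore gamma(0) = 45.6680 (to 4 decimal places).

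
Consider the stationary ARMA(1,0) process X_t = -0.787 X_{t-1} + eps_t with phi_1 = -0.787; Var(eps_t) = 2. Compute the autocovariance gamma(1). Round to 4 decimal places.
\gamma(1) = -4.1352

Multiply the model equation by X_{t-k} and take expectations. With theta_0 = psi_0 = 1 and psi_j the MA(infinity) weights, this gives
  gamma(k) - sum_i phi_i gamma(k-i) = c_k,
  c_k = sigma^2 * sum_{j=k..q} theta_j psi_{j-k}   (c_k = 0 for k > q),
using gamma(-m) = gamma(m).
Pure AR (q = 0): c_0 = sigma^2 = 2, c_k = 0 for k >= 1.
Equations for k = 0 and k = 1 (AR order 1):
  gamma(0) = phi_1 gamma(1) + c_0
  gamma(1) = phi_1 gamma(0) + c_1
Substituting the second into the first: gamma(0) (1 - phi_1^2) = c_0 + phi_1 c_1, so
  gamma(0) = c_0 / (1 - phi_1^2) = 2 / (1 - (-0.787)^2) = 2 / 0.380631 = 5.254433.
  gamma(1) = phi_1 gamma(0) = (-0.787)(5.254433) = -4.135239.
Therefore gamma(1) = -4.1352 (to 4 decimal places).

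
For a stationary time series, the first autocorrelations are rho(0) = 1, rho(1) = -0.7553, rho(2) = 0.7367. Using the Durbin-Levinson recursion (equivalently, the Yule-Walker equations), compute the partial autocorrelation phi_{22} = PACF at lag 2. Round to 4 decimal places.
\phi_{22} = 0.3870

The PACF at lag k is phi_{kk}, the last component of the solution
to the Yule-Walker system G_k phi = r_k where
  (G_k)_{ij} = rho(|i - j|), (r_k)_i = rho(i), i,j = 1..k.
Equivalently, Durbin-Levinson gives phi_{kk} iteratively:
  phi_{11} = rho(1)
  phi_{kk} = [rho(k) - sum_{j=1..k-1} phi_{k-1,j} rho(k-j)]
            / [1 - sum_{j=1..k-1} phi_{k-1,j} rho(j)],
  phi_{k,j} = phi_{k-1,j} - phi_{kk} phi_{k-1,k-j},  j = 1..k-1.
Step k = 1:
  phi_11 = rho(1) = -0.7553.
Step k = 2:
  phi_22 = [rho(2) - phi_11 rho(1)] / [1 - phi_11 rho(1)] = [0.7367 - (-0.7553)(-0.7553)] / [1 - (-0.7553)(-0.7553)]
         = 0.16622191 / 0.42952191 = 0.387.
Therefore phi_{22} = 0.3870.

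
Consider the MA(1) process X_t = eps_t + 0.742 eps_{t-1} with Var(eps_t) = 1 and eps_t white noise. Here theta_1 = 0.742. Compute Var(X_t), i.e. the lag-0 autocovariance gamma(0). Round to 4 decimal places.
\gamma(0) = 1.5506

For an MA(q) process X_t = eps_t + sum_i theta_i eps_{t-i} with
Var(eps_t) = sigma^2, the variance is
  gamma(0) = sigma^2 * (1 + sum_i theta_i^2).
  sum_i theta_i^2 = (0.742)^2 = 0.550564.
  gamma(0) = 1 * (1 + 0.550564) = 1 * 1.550564 = 1.550564, which rounds to 1.5506.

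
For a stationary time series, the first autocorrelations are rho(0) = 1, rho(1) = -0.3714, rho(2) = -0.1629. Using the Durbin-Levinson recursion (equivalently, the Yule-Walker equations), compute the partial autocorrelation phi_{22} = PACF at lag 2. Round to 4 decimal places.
\phi_{22} = -0.3490

The PACF at lag k is phi_{kk}, the last component of the solution
to the Yule-Walker system G_k phi = r_k where
  (G_k)_{ij} = rho(|i - j|), (r_k)_i = rho(i), i,j = 1..k.
Equivalently, Durbin-Levinson gives phi_{kk} iteratively:
  phi_{11} = rho(1)
  phi_{kk} = [rho(k) - sum_{j=1..k-1} phi_{k-1,j} rho(k-j)]
            / [1 - sum_{j=1..k-1} phi_{k-1,j} rho(j)],
  phi_{k,j} = phi_{k-1,j} - phi_{kk} phi_{k-1,k-j},  j = 1..k-1.
Step k = 1:
  phi_11 = rho(1) = -0.3714.
Step k = 2:
  phi_22 = [rho(2) - phi_11 rho(1)] / [1 - phi_11 rho(1)] = [-0.1629 - (-0.3714)(-0.3714)] / [1 - (-0.3714)(-0.3714)]
         = -0.30083796 / 0.86206204 = -0.349.
Therefore phi_{22} = -0.3490.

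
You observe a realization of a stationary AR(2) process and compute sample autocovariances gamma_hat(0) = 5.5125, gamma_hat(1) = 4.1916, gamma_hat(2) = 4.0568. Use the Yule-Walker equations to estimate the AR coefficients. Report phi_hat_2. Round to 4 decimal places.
\hat\phi_{2} = 0.3740

The Yule-Walker equations for an AR(p) process read, in matrix form,
  Gamma_p phi = r_p,   with   (Gamma_p)_{ij} = gamma(|i - j|),
                       (r_p)_i = gamma(i),   i,j = 1..p.
Substitute the sample gammas (Toeplitz matrix and right-hand side of size 2):
  Gamma_p = [[5.5125, 4.1916], [4.1916, 5.5125]]
  r_p     = [4.1916, 4.0568]
Written out:
  5.5125 phi_1 + 4.1916 phi_2 = 4.1916
  4.1916 phi_1 + 5.5125 phi_2 = 4.0568
Solve by Cramer's rule:
  det = gamma(0)^2 - gamma(1)^2 = (5.5125)^2 - (4.1916)^2 = 30.38765625 - 17.56951056 = 12.81814569
  phi_hat_1 = [gamma(1) gamma(0) - gamma(1) gamma(2)] / det = [(4.1916)(5.5125) - (4.1916)(4.0568)] / 12.81814569 = 6.10171212 / 12.81814569 = 0.476
  phi_hat_2 = [gamma(0) gamma(2) - gamma(1)^2] / det = [(5.5125)(4.0568) - (4.1916)^2] / 12.81814569 = 4.79359944 / 12.81814569 = 0.374
So phi_hat = [0.4760, 0.3740].
Therefore phi_hat_2 = 0.3740.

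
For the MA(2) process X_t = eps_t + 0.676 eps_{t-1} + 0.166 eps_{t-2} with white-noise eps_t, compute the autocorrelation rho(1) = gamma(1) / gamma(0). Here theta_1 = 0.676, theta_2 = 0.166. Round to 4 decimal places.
\rho(1) = 0.5310

For an MA(q) process with theta_0 = 1, the autocovariance is
  gamma(k) = sigma^2 * sum_{i=0..q-k} theta_i * theta_{i+k},
and rho(k) = gamma(k) / gamma(0). Sigma^2 cancels.
  numerator   = (1)*(0.676) + (0.676)*(0.166) = 0.788216.
  denominator = (1)^2 + (0.676)^2 + (0.166)^2 = 1.484532.
  rho(1) = 0.788216 / 1.484532 = 0.5310.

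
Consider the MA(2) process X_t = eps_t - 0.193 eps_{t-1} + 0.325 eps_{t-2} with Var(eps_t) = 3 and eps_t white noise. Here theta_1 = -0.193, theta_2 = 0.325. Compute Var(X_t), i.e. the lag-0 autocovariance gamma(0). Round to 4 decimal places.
\gamma(0) = 3.4286

For an MA(q) process X_t = eps_t + sum_i theta_i eps_{t-i} with
Var(eps_t) = sigma^2, the variance is
  gamma(0) = sigma^2 * (1 + sum_i theta_i^2).
  sum_i theta_i^2 = (-0.193)^2 + (0.325)^2 = 0.037249 + 0.105625 = 0.142874.
  gamma(0) = 3 * (1 + 0.142874) = 3 * 1.142874 = 3.428622, which rounds to 3.4286.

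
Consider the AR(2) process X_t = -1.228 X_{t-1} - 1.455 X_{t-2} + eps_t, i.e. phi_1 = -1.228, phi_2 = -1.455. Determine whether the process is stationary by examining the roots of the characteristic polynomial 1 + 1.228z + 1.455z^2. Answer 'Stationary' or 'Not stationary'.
\text{Not stationary}

The AR(p) characteristic polynomial is P(z) = 1 + 1.228z + 1.455z^2.
Stationarity requires all roots to lie outside the unit circle, i.e. |z| > 1 for every root.
Set 1 + (1.228) z + (1.455) z^2 = 0, i.e. a z^2 + b z + c = 0 with a = 1.455, b = 1.228, c = 1.
Discriminant D = b^2 - 4ac = (1.228)^2 - 4*(1.455)*1 = 1.507984 - (5.82) = -4.312016.
D < 0, so the roots are the complex-conjugate pair z = (-b +/- i sqrt(-D)) / (2a) = -0.422 +/- 0.7136i.
For a conjugate pair |z|^2 = z * conj(z) = (product of roots) = c/a = 1/(1.455) = 0.687285, so |z| = sqrt(0.687285) = 0.829 for both roots.
Moduli of all roots: 0.8290, 0.8290.
All moduli strictly greater than 1? No.
Verdict: Not stationary.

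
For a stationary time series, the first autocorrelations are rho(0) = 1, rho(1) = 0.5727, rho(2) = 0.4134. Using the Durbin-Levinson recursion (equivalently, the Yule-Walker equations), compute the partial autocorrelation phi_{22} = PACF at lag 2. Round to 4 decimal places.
\phi_{22} = 0.1271

The PACF at lag k is phi_{kk}, the last component of the solution
to the Yule-Walker system G_k phi = r_k where
  (G_k)_{ij} = rho(|i - j|), (r_k)_i = rho(i), i,j = 1..k.
Equivalently, Durbin-Levinson gives phi_{kk} iteratively:
  phi_{11} = rho(1)
  phi_{kk} = [rho(k) - sum_{j=1..k-1} phi_{k-1,j} rho(k-j)]
            / [1 - sum_{j=1..k-1} phi_{k-1,j} rho(j)],
  phi_{k,j} = phi_{k-1,j} - phi_{kk} phi_{k-1,k-j},  j = 1..k-1.
Step k = 1:
  phi_11 = rho(1) = 0.5727.
Step k = 2:
  phi_22 = [rho(2) - phi_11 rho(1)] / [1 - phi_11 rho(1)] = [0.4134 - (0.5727)(0.5727)] / [1 - (0.5727)(0.5727)]
         = 0.08541471 / 0.67201471 = 0.1271.
Therefore phi_{22} = 0.1271.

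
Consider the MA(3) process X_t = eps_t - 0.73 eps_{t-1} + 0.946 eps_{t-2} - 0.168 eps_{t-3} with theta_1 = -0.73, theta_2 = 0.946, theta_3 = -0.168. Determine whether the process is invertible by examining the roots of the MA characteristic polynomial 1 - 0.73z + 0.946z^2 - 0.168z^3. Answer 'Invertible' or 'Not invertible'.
\text{Invertible}

The MA(q) characteristic polynomial is P(z) = 1 - 0.73z + 0.946z^2 - 0.168z^3.
Invertibility requires all roots to lie outside the unit circle, i.e. |z| > 1 for every root.
Degree 3: look for a simple real root z0 first, then factor out (1 - z/z0) and solve the remaining quadratic.
Testing z0 = 5: P(5) = 1 + (-0.73)(5) + (0.946)(5)^2 + (-0.168)(5)^3
  = 1 + (-3.65) + (23.65) + (-21) = 0.  So z_0 = 5 is a root, |z_0| = 5.
Divide out the factor (1 - 0.2 z) = (1 - z/z0) (since 1/z0 = 0.2):
  P(z) = (1 - 0.2 z)(1 + (-0.53) z + (0.84) z^2)
  [check: z-coef -0.53 - (0.2) = -0.73; z^2-coef 0.84 - (0.2)(-0.53) = 0.946; z^3-coef -(0.2)(0.84) = -0.168.]
Remaining roots from the quadratic factor 1 + (-0.53) z + (0.84) z^2:
  Set 1 + (-0.53) z + (0.84) z^2 = 0, i.e. a z^2 + b z + c = 0 with a = 0.84, b = -0.53, c = 1.
  Discriminant D = b^2 - 4ac = (-0.53)^2 - 4*(0.84)*1 = 0.2809 - (3.36) = -3.0791.
  D < 0, so the roots are the complex-conjugate pair z = (-b +/- i sqrt(-D)) / (2a) = 0.3155 +/- 1.0445i.
  For a conjugate pair |z|^2 = z * conj(z) = (product of roots) = c/a = 1/(0.84) = 1.190476, so |z| = sqrt(1.190476) = 1.0911 for both roots.
Moduli of all roots: 5.0000, 1.0911, 1.0911.
All moduli strictly greater than 1? Yes.
Verdict: Invertible.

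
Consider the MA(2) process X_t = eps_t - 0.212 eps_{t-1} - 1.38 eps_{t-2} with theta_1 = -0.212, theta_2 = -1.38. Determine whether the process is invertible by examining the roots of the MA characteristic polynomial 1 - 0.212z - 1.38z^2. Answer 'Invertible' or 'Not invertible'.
\text{Not invertible}

The MA(q) characteristic polynomial is P(z) = 1 - 0.212z - 1.38z^2.
Invertibility requires all roots to lie outside the unit circle, i.e. |z| > 1 for every root.
Set 1 + (-0.212) z + (-1.38) z^2 = 0, i.e. a z^2 + b z + c = 0 with a = -1.38, b = -0.212, c = 1.
Discriminant D = b^2 - 4ac = (-0.212)^2 - 4*(-1.38)*1 = 0.044944 - (-5.52) = 5.564944.
D >= 0, so the roots are real: z = (-b +/- sqrt(D)) / (2a) = (0.212 +/- 2.359013) / (-2.76).
  z_1 = (0.212 + 2.359013) / (-2.76) = -0.9315,   |z_1| = 0.9315.
  z_2 = (0.212 - 2.359013) / (-2.76) = 0.7779,   |z_2| = 0.7779.
Moduli of all roots: 0.9315, 0.7779.
All moduli strictly greater than 1? No.
Verdict: Not invertible.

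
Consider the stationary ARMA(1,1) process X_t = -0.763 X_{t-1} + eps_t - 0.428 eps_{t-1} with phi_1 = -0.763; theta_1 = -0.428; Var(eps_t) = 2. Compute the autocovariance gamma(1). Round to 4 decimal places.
\gamma(1) = -7.5626

Multiply the model equation by X_{t-k} and take expectations. With theta_0 = psi_0 = 1 and psi_j the MA(infinity) weights, this gives
  gamma(k) - sum_i phi_i gamma(k-i) = c_k,
  c_k = sigma^2 * sum_{j=k..q} theta_j psi_{j-k}   (c_k = 0 for k > q),
using gamma(-m) = gamma(m).
psi-weights needed (psi_j = theta_j + sum_i phi_i psi_{j-i}):
  psi_1 = theta_1 + phi_1 = -0.428 + (-0.763) = -1.191
Right-hand sides:
  c_0 = sigma^2 (1 + theta_1 psi_1) = 2 * (1 + (-0.428)(-1.191)) = 2 * 1.509748 = 3.019496
  c_1 = sigma^2 theta_1 = 2 * (-0.428) = -0.856
  c_2 = 0
Equations for k = 0 and k = 1 (AR order 1):
  gamma(0) = phi_1 gamma(1) + c_0
  gamma(1) = phi_1 gamma(0) + c_1
Substituting the second into the first: gamma(0) (1 - phi_1^2) = c_0 + phi_1 c_1, so
  gamma(0) = (c_0 + phi_1 c_1) / (1 - phi_1^2) = (3.019496 + (-0.763)(-0.856)) / (1 - (-0.763)^2) = 3.672624 / 0.417831 = 8.789736.
  gamma(1) = phi_1 gamma(0) + c_1 = (-0.763)(8.789736) + (-0.856) = -7.562568.
Therefore gamma(1) = -7.5626 (to 4 decimal places).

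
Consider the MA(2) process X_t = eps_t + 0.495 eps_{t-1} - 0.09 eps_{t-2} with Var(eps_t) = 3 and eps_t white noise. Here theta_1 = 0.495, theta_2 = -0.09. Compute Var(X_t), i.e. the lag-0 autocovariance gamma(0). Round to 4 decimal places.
\gamma(0) = 3.7594

For an MA(q) process X_t = eps_t + sum_i theta_i eps_{t-i} with
Var(eps_t) = sigma^2, the variance is
  gamma(0) = sigma^2 * (1 + sum_i theta_i^2).
  sum_i theta_i^2 = (0.495)^2 + (-0.09)^2 = 0.245025 + 0.0081 = 0.253125.
  gamma(0) = 3 * (1 + 0.253125) = 3 * 1.253125 = 3.759375, which rounds to 3.7594.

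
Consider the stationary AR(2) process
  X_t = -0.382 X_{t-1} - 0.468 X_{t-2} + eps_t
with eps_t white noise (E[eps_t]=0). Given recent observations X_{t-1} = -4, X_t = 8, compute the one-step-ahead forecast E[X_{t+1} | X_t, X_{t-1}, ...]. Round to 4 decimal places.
E[X_{t+1} \mid \mathcal F_t] = -1.1840

For an AR(p) model X_t = c + sum_i phi_i X_{t-i} + eps_t, the
one-step-ahead conditional mean is
  E[X_{t+1} | X_t, ...] = c + sum_i phi_i X_{t+1-i}.
Substitute known values:
  E[X_{t+1} | ...] = (-0.382) * (8) + (-0.468) * (-4)
                   = -1.1840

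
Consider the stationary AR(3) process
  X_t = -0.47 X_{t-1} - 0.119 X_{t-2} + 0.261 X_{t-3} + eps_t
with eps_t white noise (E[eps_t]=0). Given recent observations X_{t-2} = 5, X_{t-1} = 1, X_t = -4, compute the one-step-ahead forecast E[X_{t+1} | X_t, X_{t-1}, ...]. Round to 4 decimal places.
E[X_{t+1} \mid \mathcal F_t] = 3.0660

For an AR(p) model X_t = c + sum_i phi_i X_{t-i} + eps_t, the
one-step-ahead conditional mean is
  E[X_{t+1} | X_t, ...] = c + sum_i phi_i X_{t+1-i}.
Substitute known values:
  E[X_{t+1} | ...] = (-0.47) * (-4) + (-0.119) * (1) + (0.261) * (5)
                   = 3.0660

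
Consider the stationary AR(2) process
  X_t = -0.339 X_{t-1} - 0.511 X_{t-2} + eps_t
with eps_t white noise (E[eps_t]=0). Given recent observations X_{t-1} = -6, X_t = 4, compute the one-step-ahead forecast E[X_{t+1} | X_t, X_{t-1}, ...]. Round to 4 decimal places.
E[X_{t+1} \mid \mathcal F_t] = 1.7100

For an AR(p) model X_t = c + sum_i phi_i X_{t-i} + eps_t, the
one-step-ahead conditional mean is
  E[X_{t+1} | X_t, ...] = c + sum_i phi_i X_{t+1-i}.
Substitute known values:
  E[X_{t+1} | ...] = (-0.339) * (4) + (-0.511) * (-6)
                   = 1.7100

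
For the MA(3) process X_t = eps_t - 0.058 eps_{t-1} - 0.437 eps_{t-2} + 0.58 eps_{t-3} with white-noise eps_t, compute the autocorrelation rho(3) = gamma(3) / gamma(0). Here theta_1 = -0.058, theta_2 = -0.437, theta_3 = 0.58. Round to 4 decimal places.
\rho(3) = 0.3789

For an MA(q) process with theta_0 = 1, the autocovariance is
  gamma(k) = sigma^2 * sum_{i=0..q-k} theta_i * theta_{i+k},
and rho(k) = gamma(k) / gamma(0). Sigma^2 cancels.
  numerator   = (1)*(0.58) = 0.58.
  denominator = (1)^2 + (-0.058)^2 + (-0.437)^2 + (0.58)^2 = 1.530733.
  rho(3) = 0.58 / 1.530733 = 0.3789.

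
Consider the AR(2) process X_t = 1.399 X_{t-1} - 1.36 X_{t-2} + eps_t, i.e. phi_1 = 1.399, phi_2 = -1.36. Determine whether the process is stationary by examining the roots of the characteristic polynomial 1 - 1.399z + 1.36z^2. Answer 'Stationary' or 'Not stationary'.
\text{Not stationary}

The AR(p) characteristic polynomial is P(z) = 1 - 1.399z + 1.36z^2.
Stationarity requires all roots to lie outside the unit circle, i.e. |z| > 1 for every root.
Set 1 + (-1.399) z + (1.36) z^2 = 0, i.e. a z^2 + b z + c = 0 with a = 1.36, b = -1.399, c = 1.
Discriminant D = b^2 - 4ac = (-1.399)^2 - 4*(1.36)*1 = 1.957201 - (5.44) = -3.482799.
D < 0, so the roots are the complex-conjugate pair z = (-b +/- i sqrt(-D)) / (2a) = 0.5143 +/- 0.6861i.
For a conjugate pair |z|^2 = z * conj(z) = (product of roots) = c/a = 1/(1.36) = 0.735294, so |z| = sqrt(0.735294) = 0.8575 for both roots.
Moduli of all roots: 0.8575, 0.8575.
All moduli strictly greater than 1? No.
Verdict: Not stationary.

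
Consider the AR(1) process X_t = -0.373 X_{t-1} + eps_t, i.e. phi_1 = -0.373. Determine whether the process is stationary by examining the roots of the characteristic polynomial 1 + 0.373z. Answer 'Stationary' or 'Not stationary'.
\text{Stationary}

The AR(p) characteristic polynomial is P(z) = 1 + 0.373z.
Stationarity requires all roots to lie outside the unit circle, i.e. |z| > 1 for every root.
This is linear in z: 1 + (0.373) z = 0  =>  z = -1/(0.373) = -2.680965,  |z| = 2.680965.
Moduli of all roots: 2.6810.
All moduli strictly greater than 1? Yes.
Verdict: Stationary.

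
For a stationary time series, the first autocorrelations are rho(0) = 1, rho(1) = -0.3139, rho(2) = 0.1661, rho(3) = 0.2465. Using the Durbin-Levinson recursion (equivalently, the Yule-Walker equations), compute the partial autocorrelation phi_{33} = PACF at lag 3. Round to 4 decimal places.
\phi_{33} = 0.3550

The PACF at lag k is phi_{kk}, the last component of the solution
to the Yule-Walker system G_k phi = r_k where
  (G_k)_{ij} = rho(|i - j|), (r_k)_i = rho(i), i,j = 1..k.
Equivalently, Durbin-Levinson gives phi_{kk} iteratively:
  phi_{11} = rho(1)
  phi_{kk} = [rho(k) - sum_{j=1..k-1} phi_{k-1,j} rho(k-j)]
            / [1 - sum_{j=1..k-1} phi_{k-1,j} rho(j)],
  phi_{k,j} = phi_{k-1,j} - phi_{kk} phi_{k-1,k-j},  j = 1..k-1.
Step k = 1:
  phi_11 = rho(1) = -0.3139.
Step k = 2:
  phi_22 = [rho(2) - phi_11 rho(1)] / [1 - phi_11 rho(1)] = [0.1661 - (-0.3139)(-0.3139)] / [1 - (-0.3139)(-0.3139)]
         = 0.06756679 / 0.90146679 = 0.074952.
  Update: phi_21 = phi_11 - phi_22 phi_11 = -0.3139 - (0.074952)(-0.3139) = -0.290373.
Step k = 3:
  phi_33 = [rho(3) - phi_21 rho(2) - phi_22 rho(1)] / [1 - phi_21 rho(1) - phi_22 rho(2)]
    numerator   = 0.2465 - (-0.290373)(0.1661) - (0.074952)(-0.3139) = 0.31825833
    denominator = 1 - (-0.290373)(-0.3139) - (0.074952)(0.1661) = 0.89640252
  phi_33 = 0.31825833 / 0.89640252 = 0.355.
Therefore phi_{33} = 0.3550.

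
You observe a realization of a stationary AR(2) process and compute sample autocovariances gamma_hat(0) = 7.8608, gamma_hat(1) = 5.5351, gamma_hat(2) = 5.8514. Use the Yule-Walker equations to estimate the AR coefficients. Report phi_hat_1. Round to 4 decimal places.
\hat\phi_{1} = 0.3570

The Yule-Walker equations for an AR(p) process read, in matrix form,
  Gamma_p phi = r_p,   with   (Gamma_p)_{ij} = gamma(|i - j|),
                       (r_p)_i = gamma(i),   i,j = 1..p.
Substitute the sample gammas (Toeplitz matrix and right-hand side of size 2):
  Gamma_p = [[7.8608, 5.5351], [5.5351, 7.8608]]
  r_p     = [5.5351, 5.8514]
Written out:
  7.8608 phi_1 + 5.5351 phi_2 = 5.5351
  5.5351 phi_1 + 7.8608 phi_2 = 5.8514
Solve by Cramer's rule:
  det = gamma(0)^2 - gamma(1)^2 = (7.8608)^2 - (5.5351)^2 = 61.79217664 - 30.63733201 = 31.15484463
  phi_hat_1 = [gamma(1) gamma(0) - gamma(1) gamma(2)] / det = [(5.5351)(7.8608) - (5.5351)(5.8514)] / 31.15484463 = 11.12222994 / 31.15484463 = 0.357
  phi_hat_2 = [gamma(0) gamma(2) - gamma(1)^2] / det = [(7.8608)(5.8514) - (5.5351)^2] / 31.15484463 = 15.35935311 / 31.15484463 = 0.493
So phi_hat = [0.3570, 0.4930].
Therefore phi_hat_1 = 0.3570.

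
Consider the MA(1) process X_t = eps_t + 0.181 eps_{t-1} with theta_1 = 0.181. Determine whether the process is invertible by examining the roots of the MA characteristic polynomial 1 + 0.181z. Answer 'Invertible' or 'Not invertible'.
\text{Invertible}

The MA(q) characteristic polynomial is P(z) = 1 + 0.181z.
Invertibility requires all roots to lie outside the unit circle, i.e. |z| > 1 for every root.
This is linear in z: 1 + (0.181) z = 0  =>  z = -1/(0.181) = -5.524862,  |z| = 5.524862.
Moduli of all roots: 5.5249.
All moduli strictly greater than 1? Yes.
Verdict: Invertible.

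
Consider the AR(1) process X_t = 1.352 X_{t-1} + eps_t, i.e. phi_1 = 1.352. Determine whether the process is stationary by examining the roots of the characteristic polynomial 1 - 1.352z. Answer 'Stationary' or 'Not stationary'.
\text{Not stationary}

The AR(p) characteristic polynomial is P(z) = 1 - 1.352z.
Stationarity requires all roots to lie outside the unit circle, i.e. |z| > 1 for every root.
This is linear in z: 1 + (-1.352) z = 0  =>  z = -1/(-1.352) = 0.739645,  |z| = 0.739645.
Moduli of all roots: 0.7396.
All moduli strictly greater than 1? No.
Verdict: Not stationary.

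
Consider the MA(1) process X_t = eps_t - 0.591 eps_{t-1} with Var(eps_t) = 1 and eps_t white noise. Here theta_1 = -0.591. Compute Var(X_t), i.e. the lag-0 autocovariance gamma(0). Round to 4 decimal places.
\gamma(0) = 1.3493

For an MA(q) process X_t = eps_t + sum_i theta_i eps_{t-i} with
Var(eps_t) = sigma^2, the variance is
  gamma(0) = sigma^2 * (1 + sum_i theta_i^2).
  sum_i theta_i^2 = (-0.591)^2 = 0.349281.
  gamma(0) = 1 * (1 + 0.349281) = 1 * 1.349281 = 1.349281, which rounds to 1.3493.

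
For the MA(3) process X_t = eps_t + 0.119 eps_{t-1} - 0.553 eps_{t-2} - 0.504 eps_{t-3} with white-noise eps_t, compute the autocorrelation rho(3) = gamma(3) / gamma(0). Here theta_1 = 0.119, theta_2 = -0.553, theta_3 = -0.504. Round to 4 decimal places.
\rho(3) = -0.3202

For an MA(q) process with theta_0 = 1, the autocovariance is
  gamma(k) = sigma^2 * sum_{i=0..q-k} theta_i * theta_{i+k},
and rho(k) = gamma(k) / gamma(0). Sigma^2 cancels.
  numerator   = (1)*(-0.504) = -0.504.
  denominator = (1)^2 + (0.119)^2 + (-0.553)^2 + (-0.504)^2 = 1.573986.
  rho(3) = -0.504 / 1.573986 = -0.3202.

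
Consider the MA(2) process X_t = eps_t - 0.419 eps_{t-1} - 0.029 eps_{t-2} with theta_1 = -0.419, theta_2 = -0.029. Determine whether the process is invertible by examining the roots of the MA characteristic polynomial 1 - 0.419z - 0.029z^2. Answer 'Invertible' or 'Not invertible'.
\text{Invertible}

The MA(q) characteristic polynomial is P(z) = 1 - 0.419z - 0.029z^2.
Invertibility requires all roots to lie outside the unit circle, i.e. |z| > 1 for every root.
Set 1 + (-0.419) z + (-0.029) z^2 = 0, i.e. a z^2 + b z + c = 0 with a = -0.029, b = -0.419, c = 1.
Discriminant D = b^2 - 4ac = (-0.419)^2 - 4*(-0.029)*1 = 0.175561 - (-0.116) = 0.291561.
D >= 0, so the roots are real: z = (-b +/- sqrt(D)) / (2a) = (0.419 +/- 0.539964) / (-0.058).
  z_1 = (0.419 + 0.539964) / (-0.058) = -16.5339,   |z_1| = 16.5339.
  z_2 = (0.419 - 0.539964) / (-0.058) = 2.0856,   |z_2| = 2.0856.
Moduli of all roots: 16.5339, 2.0856.
All moduli strictly greater than 1? Yes.
Verdict: Invertible.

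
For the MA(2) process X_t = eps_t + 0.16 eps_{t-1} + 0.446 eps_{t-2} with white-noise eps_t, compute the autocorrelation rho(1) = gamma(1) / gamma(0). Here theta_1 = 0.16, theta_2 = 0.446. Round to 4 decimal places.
\rho(1) = 0.1889

For an MA(q) process with theta_0 = 1, the autocovariance is
  gamma(k) = sigma^2 * sum_{i=0..q-k} theta_i * theta_{i+k},
and rho(k) = gamma(k) / gamma(0). Sigma^2 cancels.
  numerator   = (1)*(0.16) + (0.16)*(0.446) = 0.23136.
  denominator = (1)^2 + (0.16)^2 + (0.446)^2 = 1.224516.
  rho(1) = 0.23136 / 1.224516 = 0.1889.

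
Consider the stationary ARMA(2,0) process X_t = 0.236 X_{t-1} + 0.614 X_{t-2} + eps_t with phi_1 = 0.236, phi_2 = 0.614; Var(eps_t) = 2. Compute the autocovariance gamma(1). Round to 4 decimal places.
\gamma(1) = 3.1344

Multiply the model equation by X_{t-k} and take expectations. With theta_0 = psi_0 = 1 and psi_j the MA(infinity) weights, this gives
  gamma(k) - sum_i phi_i gamma(k-i) = c_k,
  c_k = sigma^2 * sum_{j=k..q} theta_j psi_{j-k}   (c_k = 0 for k > q),
using gamma(-m) = gamma(m).
Pure AR (q = 0): c_0 = sigma^2 = 2, c_k = 0 for k >= 1.
Equations for k = 0, 1, 2 (AR order 2, c_2 = 0):
  (E0) gamma(0) = phi_1 gamma(1) + phi_2 gamma(2) + c_0
  (E1) gamma(1) = phi_1 gamma(0) + phi_2 gamma(1) + c_1
  (E2) gamma(2) = phi_1 gamma(1) + phi_2 gamma(0)
From (E1): gamma(1) = A gamma(0) + B with
  A = phi_1 / (1 - phi_2) = 0.236 / 0.386 = 0.611399,   B = c_1 / (1 - phi_2) = 0 / 0.386 = 0.
Insert (E2) into (E0): gamma(0) (1 - phi_2^2) = phi_1 (1 + phi_2) gamma(1) + c_0.
  phi_1 (1 + phi_2) = (0.236)(1.614) = 0.380904,   1 - phi_2^2 = 0.623004.
Replace gamma(1) by A gamma(0) + B and collect gamma(0):
  gamma(0) [0.623004 - (0.380904)(0.611399)] = c_0 = 2
  gamma(0) * 0.39012 = 2
  gamma(0) = 2 / 0.39012 = 5.126632.
  gamma(1) = A gamma(0) = (0.611399)(5.126632) = 3.134417.
Therefore gamma(1) = 3.1344 (to 4 decimal places).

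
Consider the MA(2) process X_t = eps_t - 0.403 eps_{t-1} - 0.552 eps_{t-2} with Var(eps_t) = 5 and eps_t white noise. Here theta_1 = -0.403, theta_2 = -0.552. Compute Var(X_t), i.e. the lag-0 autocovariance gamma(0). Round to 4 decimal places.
\gamma(0) = 7.3356

For an MA(q) process X_t = eps_t + sum_i theta_i eps_{t-i} with
Var(eps_t) = sigma^2, the variance is
  gamma(0) = sigma^2 * (1 + sum_i theta_i^2).
  sum_i theta_i^2 = (-0.403)^2 + (-0.552)^2 = 0.162409 + 0.304704 = 0.467113.
  gamma(0) = 5 * (1 + 0.467113) = 5 * 1.467113 = 7.335565, which rounds to 7.3356.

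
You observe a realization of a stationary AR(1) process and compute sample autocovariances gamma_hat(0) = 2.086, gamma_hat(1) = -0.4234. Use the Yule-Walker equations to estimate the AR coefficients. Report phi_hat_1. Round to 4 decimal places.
\hat\phi_{1} = -0.2030

The Yule-Walker equations for an AR(p) process read, in matrix form,
  Gamma_p phi = r_p,   with   (Gamma_p)_{ij} = gamma(|i - j|),
                       (r_p)_i = gamma(i),   i,j = 1..p.
Substitute the sample gammas (Toeplitz matrix and right-hand side of size 1):
  Gamma_p = [[2.086]]
  r_p     = [-0.4234]
With p = 1 this is the single equation gamma(0) phi_1 = gamma(1):
  phi_hat_1 = gamma(1) / gamma(0) = -0.4234 / 2.086 = -0.2030.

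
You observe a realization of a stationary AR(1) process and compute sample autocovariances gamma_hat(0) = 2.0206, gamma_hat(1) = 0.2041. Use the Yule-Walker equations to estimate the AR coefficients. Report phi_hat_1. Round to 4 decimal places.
\hat\phi_{1} = 0.1010

The Yule-Walker equations for an AR(p) process read, in matrix form,
  Gamma_p phi = r_p,   with   (Gamma_p)_{ij} = gamma(|i - j|),
                       (r_p)_i = gamma(i),   i,j = 1..p.
Substitute the sample gammas (Toeplitz matrix and right-hand side of size 1):
  Gamma_p = [[2.0206]]
  r_p     = [0.2041]
With p = 1 this is the single equation gamma(0) phi_1 = gamma(1):
  phi_hat_1 = gamma(1) / gamma(0) = 0.2041 / 2.0206 = 0.1010.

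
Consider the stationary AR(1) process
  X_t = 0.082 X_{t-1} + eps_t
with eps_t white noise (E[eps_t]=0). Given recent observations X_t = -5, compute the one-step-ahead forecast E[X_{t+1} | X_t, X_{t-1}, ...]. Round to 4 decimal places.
E[X_{t+1} \mid \mathcal F_t] = -0.4100

For an AR(p) model X_t = c + sum_i phi_i X_{t-i} + eps_t, the
one-step-ahead conditional mean is
  E[X_{t+1} | X_t, ...] = c + sum_i phi_i X_{t+1-i}.
Substitute known values:
  E[X_{t+1} | ...] = (0.082) * (-5)
                   = -0.4100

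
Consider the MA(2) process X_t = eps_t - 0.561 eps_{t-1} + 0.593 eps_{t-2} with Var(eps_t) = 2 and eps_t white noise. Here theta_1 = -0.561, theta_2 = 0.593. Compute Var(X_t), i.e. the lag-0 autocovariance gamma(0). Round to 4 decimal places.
\gamma(0) = 3.3327

For an MA(q) process X_t = eps_t + sum_i theta_i eps_{t-i} with
Var(eps_t) = sigma^2, the variance is
  gamma(0) = sigma^2 * (1 + sum_i theta_i^2).
  sum_i theta_i^2 = (-0.561)^2 + (0.593)^2 = 0.314721 + 0.351649 = 0.66637.
  gamma(0) = 2 * (1 + 0.66637) = 2 * 1.66637 = 3.33274, which rounds to 3.3327.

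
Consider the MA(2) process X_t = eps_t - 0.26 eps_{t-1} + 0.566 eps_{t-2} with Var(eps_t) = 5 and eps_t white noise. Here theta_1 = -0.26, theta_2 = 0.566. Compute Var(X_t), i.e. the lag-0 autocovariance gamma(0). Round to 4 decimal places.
\gamma(0) = 6.9398

For an MA(q) process X_t = eps_t + sum_i theta_i eps_{t-i} with
Var(eps_t) = sigma^2, the variance is
  gamma(0) = sigma^2 * (1 + sum_i theta_i^2).
  sum_i theta_i^2 = (-0.26)^2 + (0.566)^2 = 0.0676 + 0.320356 = 0.387956.
  gamma(0) = 5 * (1 + 0.387956) = 5 * 1.387956 = 6.93978, which rounds to 6.9398.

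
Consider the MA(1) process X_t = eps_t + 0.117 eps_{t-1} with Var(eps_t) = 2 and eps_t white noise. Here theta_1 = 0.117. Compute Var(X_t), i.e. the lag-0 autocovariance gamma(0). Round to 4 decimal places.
\gamma(0) = 2.0274

For an MA(q) process X_t = eps_t + sum_i theta_i eps_{t-i} with
Var(eps_t) = sigma^2, the variance is
  gamma(0) = sigma^2 * (1 + sum_i theta_i^2).
  sum_i theta_i^2 = (0.117)^2 = 0.013689.
  gamma(0) = 2 * (1 + 0.013689) = 2 * 1.013689 = 2.027378, which rounds to 2.0274.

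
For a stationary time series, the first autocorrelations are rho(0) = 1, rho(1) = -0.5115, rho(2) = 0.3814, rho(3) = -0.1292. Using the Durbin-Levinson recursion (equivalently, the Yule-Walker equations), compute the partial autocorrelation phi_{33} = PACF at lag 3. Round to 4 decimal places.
\phi_{33} = 0.1630

The PACF at lag k is phi_{kk}, the last component of the solution
to the Yule-Walker system G_k phi = r_k where
  (G_k)_{ij} = rho(|i - j|), (r_k)_i = rho(i), i,j = 1..k.
Equivalently, Durbin-Levinson gives phi_{kk} iteratively:
  phi_{11} = rho(1)
  phi_{kk} = [rho(k) - sum_{j=1..k-1} phi_{k-1,j} rho(k-j)]
            / [1 - sum_{j=1..k-1} phi_{k-1,j} rho(j)],
  phi_{k,j} = phi_{k-1,j} - phi_{kk} phi_{k-1,k-j},  j = 1..k-1.
Step k = 1:
  phi_11 = rho(1) = -0.5115.
Step k = 2:
  phi_22 = [rho(2) - phi_11 rho(1)] / [1 - phi_11 rho(1)] = [0.3814 - (-0.5115)(-0.5115)] / [1 - (-0.5115)(-0.5115)]
         = 0.11976775 / 0.73836775 = 0.162206.
  Update: phi_21 = phi_11 - phi_22 phi_11 = -0.5115 - (0.162206)(-0.5115) = -0.428532.
Step k = 3:
  phi_33 = [rho(3) - phi_21 rho(2) - phi_22 rho(1)] / [1 - phi_21 rho(1) - phi_22 rho(2)]
    numerator   = -0.1292 - (-0.428532)(0.3814) - (0.162206)(-0.5115) = 0.11721036
    denominator = 1 - (-0.428532)(-0.5115) - (0.162206)(0.3814) = 0.71894069
  phi_33 = 0.11721036 / 0.71894069 = 0.163.
Therefore phi_{33} = 0.1630.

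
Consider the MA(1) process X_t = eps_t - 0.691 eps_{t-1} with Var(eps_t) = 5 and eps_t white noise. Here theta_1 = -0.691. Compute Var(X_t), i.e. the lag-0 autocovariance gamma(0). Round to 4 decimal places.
\gamma(0) = 7.3874

For an MA(q) process X_t = eps_t + sum_i theta_i eps_{t-i} with
Var(eps_t) = sigma^2, the variance is
  gamma(0) = sigma^2 * (1 + sum_i theta_i^2).
  sum_i theta_i^2 = (-0.691)^2 = 0.477481.
  gamma(0) = 5 * (1 + 0.477481) = 5 * 1.477481 = 7.387405, which rounds to 7.3874.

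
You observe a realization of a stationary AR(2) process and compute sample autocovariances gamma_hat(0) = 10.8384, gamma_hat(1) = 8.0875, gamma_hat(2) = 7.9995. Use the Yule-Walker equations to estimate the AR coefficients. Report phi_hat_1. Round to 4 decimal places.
\hat\phi_{1} = 0.4410

The Yule-Walker equations for an AR(p) process read, in matrix form,
  Gamma_p phi = r_p,   with   (Gamma_p)_{ij} = gamma(|i - j|),
                       (r_p)_i = gamma(i),   i,j = 1..p.
Substitute the sample gammas (Toeplitz matrix and right-hand side of size 2):
  Gamma_p = [[10.8384, 8.0875], [8.0875, 10.8384]]
  r_p     = [8.0875, 7.9995]
Written out:
  10.8384 phi_1 + 8.0875 phi_2 = 8.0875
  8.0875 phi_1 + 10.8384 phi_2 = 7.9995
Solve by Cramer's rule:
  det = gamma(0)^2 - gamma(1)^2 = (10.8384)^2 - (8.0875)^2 = 117.47091456 - 65.40765625 = 52.06325831
  phi_hat_1 = [gamma(1) gamma(0) - gamma(1) gamma(2)] / det = [(8.0875)(10.8384) - (8.0875)(7.9995)] / 52.06325831 = 22.95960375 / 52.06325831 = 0.441
  phi_hat_2 = [gamma(0) gamma(2) - gamma(1)^2] / det = [(10.8384)(7.9995) - (8.0875)^2] / 52.06325831 = 21.29412455 / 52.06325831 = 0.409
So phi_hat = [0.4410, 0.4090].
Therefore phi_hat_1 = 0.4410.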